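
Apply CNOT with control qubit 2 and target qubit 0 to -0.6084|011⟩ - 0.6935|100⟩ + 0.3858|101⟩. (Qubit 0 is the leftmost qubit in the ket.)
0.3858|001⟩ - 0.6935|100⟩ - 0.6084|111⟩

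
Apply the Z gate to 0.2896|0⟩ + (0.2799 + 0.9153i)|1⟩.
0.2896|0⟩ + (-0.2799 - 0.9153i)|1⟩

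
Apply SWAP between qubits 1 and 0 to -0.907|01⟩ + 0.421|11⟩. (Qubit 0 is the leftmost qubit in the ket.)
-0.907|10⟩ + 0.421|11⟩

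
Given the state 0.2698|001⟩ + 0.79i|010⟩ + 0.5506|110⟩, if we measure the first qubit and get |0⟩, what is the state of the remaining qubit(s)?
0.3232|01⟩ + 0.9463i|10⟩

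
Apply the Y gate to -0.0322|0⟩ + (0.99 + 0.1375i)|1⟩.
(0.1375 - 0.99i)|0⟩ - 0.0322i|1⟩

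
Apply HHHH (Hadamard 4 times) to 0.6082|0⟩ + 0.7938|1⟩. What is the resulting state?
0.6082|0⟩ + 0.7938|1⟩

H² = I, so an even number of Hadamards cancels: H^4 = I and the state is unchanged.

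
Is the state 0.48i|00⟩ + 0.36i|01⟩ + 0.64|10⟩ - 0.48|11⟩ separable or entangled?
Entangled

Writing the state as a|00⟩ + b|01⟩ + c|10⟩ + d|11⟩, it is a product state iff ad − bc = 0.
Here (a, b, c, d) = (0.48i, 0.36i, 0.64, -0.48): ad − bc = (0.48i)(-0.48) − (0.36i)(0.64) = -0.4608i ≠ 0, so the state is entangled.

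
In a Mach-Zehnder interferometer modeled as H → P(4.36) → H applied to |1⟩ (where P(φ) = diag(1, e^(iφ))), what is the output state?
(0.6726 + 0.4693i)|0⟩ + (0.3274 - 0.4693i)|1⟩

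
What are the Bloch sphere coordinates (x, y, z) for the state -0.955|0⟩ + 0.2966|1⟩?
(-0.5665, 0, 0.8241)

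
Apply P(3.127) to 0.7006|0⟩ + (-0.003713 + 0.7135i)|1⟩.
0.7006|0⟩ + (-0.006699 - 0.7135i)|1⟩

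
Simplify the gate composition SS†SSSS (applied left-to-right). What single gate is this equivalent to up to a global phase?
I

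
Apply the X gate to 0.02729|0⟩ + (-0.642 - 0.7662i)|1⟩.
(-0.642 - 0.7662i)|0⟩ + 0.02729|1⟩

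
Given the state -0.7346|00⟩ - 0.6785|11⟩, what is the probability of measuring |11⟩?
0.4604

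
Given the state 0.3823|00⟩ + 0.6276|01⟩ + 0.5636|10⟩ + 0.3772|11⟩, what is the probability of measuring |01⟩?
0.3939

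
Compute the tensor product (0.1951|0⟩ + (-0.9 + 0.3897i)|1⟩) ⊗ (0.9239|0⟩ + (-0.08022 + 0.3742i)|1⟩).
0.1803|00⟩ + (-0.01565 + 0.07301i)|01⟩ + (-0.8315 + 0.36i)|10⟩ + (-0.07363 - 0.368i)|11⟩

amp(|b₁b₂…⟩) = product of the factor amplitudes for bits b₁, b₂, …; only kets whose every factor amplitude is nonzero survive.
|00⟩: (0.1951)(0.9239) = 0.1803
|01⟩: (0.1951)(-0.08022 + 0.3742i) = (-0.01565 + 0.07301i)
|10⟩: (-0.9 + 0.3897i)(0.9239) = (-0.8315 + 0.36i)
|11⟩: (-0.9 + 0.3897i)(-0.08022 + 0.3742i) = (-0.07363 - 0.368i)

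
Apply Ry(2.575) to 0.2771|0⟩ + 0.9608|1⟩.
-0.845|0⟩ + 0.5346|1⟩

Ry(2.575) = [[cos(θ/2), −sin(θ/2)], [sin(θ/2), cos(θ/2)]]; θ = 2.575, cos(θ/2) ≈ 0.279522, sin(θ/2) ≈ 0.960139.
With a = amp(|0⟩) = 0.2771 and b = amp(|1⟩) = 0.9608:
new amp(|0⟩) = (0.279522)·a + (-0.960139)·b = -0.845
new amp(|1⟩) = (0.960139)·a + (0.279522)·b = 0.5346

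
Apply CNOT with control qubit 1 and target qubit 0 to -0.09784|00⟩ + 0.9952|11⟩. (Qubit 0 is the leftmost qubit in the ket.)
-0.09784|00⟩ + 0.9952|01⟩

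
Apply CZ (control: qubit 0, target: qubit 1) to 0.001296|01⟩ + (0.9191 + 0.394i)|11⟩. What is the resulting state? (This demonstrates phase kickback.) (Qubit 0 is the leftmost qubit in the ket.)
0.001296|01⟩ + (-0.9191 - 0.394i)|11⟩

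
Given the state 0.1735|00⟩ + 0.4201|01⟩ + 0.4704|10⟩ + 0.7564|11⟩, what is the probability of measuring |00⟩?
0.0301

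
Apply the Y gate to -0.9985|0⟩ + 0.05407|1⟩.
-0.05407i|0⟩ - 0.9985i|1⟩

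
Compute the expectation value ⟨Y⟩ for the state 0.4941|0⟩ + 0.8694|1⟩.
0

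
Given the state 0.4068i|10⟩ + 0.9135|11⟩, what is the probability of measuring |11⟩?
0.8345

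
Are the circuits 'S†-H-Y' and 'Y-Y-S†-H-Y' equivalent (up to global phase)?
Yes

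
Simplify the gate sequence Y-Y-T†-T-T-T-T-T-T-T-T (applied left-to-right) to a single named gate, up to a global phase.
T†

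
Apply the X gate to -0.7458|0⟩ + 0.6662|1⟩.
0.6662|0⟩ - 0.7458|1⟩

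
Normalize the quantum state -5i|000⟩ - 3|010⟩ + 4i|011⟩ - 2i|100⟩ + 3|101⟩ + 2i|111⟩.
-0.6108i|000⟩ - 0.3665|010⟩ + 0.4887i|011⟩ - 0.2443i|100⟩ + 0.3665|101⟩ + 0.2443i|111⟩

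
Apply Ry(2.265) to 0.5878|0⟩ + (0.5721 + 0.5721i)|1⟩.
(-0.2686 - 0.518i)|0⟩ + (0.775 + 0.2428i)|1⟩

Ry(2.265) = [[cos(θ/2), −sin(θ/2)], [sin(θ/2), cos(θ/2)]]; θ = 2.265, cos(θ/2) ≈ 0.424397, sin(θ/2) ≈ 0.905476.
With a = amp(|0⟩) = 0.5878 and b = amp(|1⟩) = (0.5721 + 0.5721i):
new amp(|0⟩) = (0.424397)·a + (-0.905476)·b = (-0.2686 - 0.518i)
new amp(|1⟩) = (0.905476)·a + (0.424397)·b = (0.775 + 0.2428i)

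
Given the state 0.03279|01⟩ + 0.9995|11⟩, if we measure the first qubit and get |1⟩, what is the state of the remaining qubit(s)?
|1⟩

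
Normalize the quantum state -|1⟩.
-|1⟩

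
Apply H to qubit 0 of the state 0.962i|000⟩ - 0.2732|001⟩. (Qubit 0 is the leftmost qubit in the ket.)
0.6802i|000⟩ - 0.1932|001⟩ + 0.6802i|100⟩ - 0.1932|101⟩

H on qubit 0 mixes each pair of kets that differ only in qubit 0: amplitudes (a, b) of (|…0…⟩, |…1…⟩) become ((a + b)/√2, (a − b)/√2). Kets absent from the input have amplitude 0.
(|000⟩, |100⟩): (a, b) = (0.962i, 0) → (0.6802i, 0.6802i)
(|001⟩, |101⟩): (a, b) = (-0.2732, 0) → (-0.1932, -0.1932)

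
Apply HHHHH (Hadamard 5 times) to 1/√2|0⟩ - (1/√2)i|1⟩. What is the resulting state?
(1/2 - (1/2)i)|0⟩ + (1/2 + (1/2)i)|1⟩

H² = I, so H^5 = H: a single Hadamard. With (a, b) = (1/√2, -(1/√2)i), H gives ((a + b)/√2, (a − b)/√2) = ((1/2 - (1/2)i), (1/2 + (1/2)i)).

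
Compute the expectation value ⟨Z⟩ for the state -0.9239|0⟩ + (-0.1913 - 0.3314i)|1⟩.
0.7072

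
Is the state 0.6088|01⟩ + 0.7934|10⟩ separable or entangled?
Entangled

Writing the state as a|00⟩ + b|01⟩ + c|10⟩ + d|11⟩, it is a product state iff ad − bc = 0.
Here (a, b, c, d) = (0, 0.6088, 0.7934, 0): ad − bc = (0)(0) − (0.6088)(0.7934) = -0.483 ≠ 0, so the state is entangled.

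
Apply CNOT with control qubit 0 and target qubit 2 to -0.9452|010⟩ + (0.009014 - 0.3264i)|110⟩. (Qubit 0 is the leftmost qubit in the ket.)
-0.9452|010⟩ + (0.009014 - 0.3264i)|111⟩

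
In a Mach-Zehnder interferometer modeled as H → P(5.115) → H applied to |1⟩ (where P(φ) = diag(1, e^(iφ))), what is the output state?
(0.3041 + 0.46i)|0⟩ + (0.6959 - 0.46i)|1⟩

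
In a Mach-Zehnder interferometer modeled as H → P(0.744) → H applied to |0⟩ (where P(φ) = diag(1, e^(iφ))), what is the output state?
(0.8679 + 0.3386i)|0⟩ + (0.1321 - 0.3386i)|1⟩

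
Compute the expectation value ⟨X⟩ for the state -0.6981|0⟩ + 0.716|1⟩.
-0.9997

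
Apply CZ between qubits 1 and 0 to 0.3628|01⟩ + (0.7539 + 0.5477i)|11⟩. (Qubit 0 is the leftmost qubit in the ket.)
0.3628|01⟩ + (-0.7539 - 0.5477i)|11⟩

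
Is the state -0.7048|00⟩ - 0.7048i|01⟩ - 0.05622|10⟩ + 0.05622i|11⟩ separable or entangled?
Entangled

Writing the state as a|00⟩ + b|01⟩ + c|10⟩ + d|11⟩, it is a product state iff ad − bc = 0.
Here (a, b, c, d) = (-0.7048, -0.7048i, -0.05622, 0.05622i): ad − bc = (-0.7048)(0.05622i) − (-0.7048i)(-0.05622) = -0.07925i ≠ 0, so the state is entangled.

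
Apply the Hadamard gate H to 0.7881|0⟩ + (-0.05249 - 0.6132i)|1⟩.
(0.5202 - 0.4336i)|0⟩ + (0.5944 + 0.4336i)|1⟩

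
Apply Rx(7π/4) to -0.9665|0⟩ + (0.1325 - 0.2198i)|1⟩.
(0.8088 - 0.05071i)|0⟩ + (-0.1224 + 0.5729i)|1⟩

Rx(7π/4) = [[cos(θ/2), −i·sin(θ/2)], [−i·sin(θ/2), cos(θ/2)]]; θ = 7π/4, cos(θ/2) ≈ -0.92388, sin(θ/2) ≈ 0.382683.
With a = amp(|0⟩) = -0.9665 and b = amp(|1⟩) = (0.1325 - 0.2198i):
new amp(|0⟩) = (-0.92388)·a + (-0.382683i)·b = (0.8088 - 0.05071i)
new amp(|1⟩) = (-0.382683i)·a + (-0.92388)·b = (-0.1224 + 0.5729i)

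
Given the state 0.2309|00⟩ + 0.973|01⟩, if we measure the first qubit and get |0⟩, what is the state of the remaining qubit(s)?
0.2309|0⟩ + 0.973|1⟩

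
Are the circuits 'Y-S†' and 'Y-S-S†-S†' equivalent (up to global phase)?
Yes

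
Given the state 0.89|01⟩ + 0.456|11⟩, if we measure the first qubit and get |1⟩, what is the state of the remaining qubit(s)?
|1⟩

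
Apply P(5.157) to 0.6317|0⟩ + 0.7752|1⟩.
0.6317|0⟩ + (0.3334 - 0.6998i)|1⟩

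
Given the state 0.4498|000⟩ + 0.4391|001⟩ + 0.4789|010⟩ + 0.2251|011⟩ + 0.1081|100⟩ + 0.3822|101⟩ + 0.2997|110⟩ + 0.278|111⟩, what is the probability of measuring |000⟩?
0.2023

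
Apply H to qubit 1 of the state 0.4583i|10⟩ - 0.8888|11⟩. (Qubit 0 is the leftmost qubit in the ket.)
(-0.6285 + 0.3241i)|10⟩ + (0.6285 + 0.3241i)|11⟩

H on qubit 1 mixes each pair of kets that differ only in qubit 1: amplitudes (a, b) of (|…0…⟩, |…1…⟩) become ((a + b)/√2, (a − b)/√2). Kets absent from the input have amplitude 0.
(|10⟩, |11⟩): (a, b) = (0.4583i, -0.8888) → ((-0.6285 + 0.3241i), (0.6285 + 0.3241i))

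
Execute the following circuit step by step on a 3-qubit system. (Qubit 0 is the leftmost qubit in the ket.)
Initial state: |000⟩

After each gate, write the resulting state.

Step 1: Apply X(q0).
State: |100⟩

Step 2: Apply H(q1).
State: 1/√2|100⟩ + 1/√2|110⟩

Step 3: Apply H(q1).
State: |100⟩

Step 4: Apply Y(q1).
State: i|110⟩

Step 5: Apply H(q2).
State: (1/√2)i|110⟩ + (1/√2)i|111⟩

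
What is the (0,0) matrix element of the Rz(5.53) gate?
(-0.9299 - 0.3678i)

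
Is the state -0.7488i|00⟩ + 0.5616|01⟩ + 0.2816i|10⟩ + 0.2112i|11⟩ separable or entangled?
Entangled

Writing the state as a|00⟩ + b|01⟩ + c|10⟩ + d|11⟩, it is a product state iff ad − bc = 0.
Here (a, b, c, d) = (-0.7488i, 0.5616, 0.2816i, 0.2112i): ad − bc = (-0.7488i)(0.2112i) − (0.5616)(0.2816i) = (0.1581 - 0.1581i) ≠ 0, so the state is entangled.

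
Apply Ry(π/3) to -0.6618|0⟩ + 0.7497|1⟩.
-0.948|0⟩ + 0.3184|1⟩

Ry(π/3) = [[cos(θ/2), −sin(θ/2)], [sin(θ/2), cos(θ/2)]]; θ = π/3, cos(θ/2) ≈ 0.866025, sin(θ/2) ≈ 0.5.
With a = amp(|0⟩) = -0.6618 and b = amp(|1⟩) = 0.7497:
new amp(|0⟩) = (0.866025)·a + (-0.5)·b = -0.948
new amp(|1⟩) = (0.5)·a + (0.866025)·b = 0.3184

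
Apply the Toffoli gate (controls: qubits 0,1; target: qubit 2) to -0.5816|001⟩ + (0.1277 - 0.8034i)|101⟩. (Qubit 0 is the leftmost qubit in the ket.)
-0.5816|001⟩ + (0.1277 - 0.8034i)|101⟩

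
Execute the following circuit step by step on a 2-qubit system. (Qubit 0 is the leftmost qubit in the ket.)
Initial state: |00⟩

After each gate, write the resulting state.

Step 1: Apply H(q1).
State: 1/√2|00⟩ + 1/√2|01⟩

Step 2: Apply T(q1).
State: 1/√2|00⟩ + (1/2 + (1/2)i)|01⟩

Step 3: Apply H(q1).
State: (0.8536 + (1/√8)i)|00⟩ + (0.1464 - (1/√8)i)|01⟩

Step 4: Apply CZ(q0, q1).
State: (0.8536 + (1/√8)i)|00⟩ + (0.1464 - (1/√8)i)|01⟩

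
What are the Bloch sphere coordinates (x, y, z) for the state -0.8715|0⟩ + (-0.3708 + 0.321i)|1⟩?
(0.6463, -0.5595, 0.519)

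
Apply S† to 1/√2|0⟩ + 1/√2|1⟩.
1/√2|0⟩ - (1/√2)i|1⟩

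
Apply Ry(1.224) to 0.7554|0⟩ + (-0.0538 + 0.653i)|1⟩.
(0.6492 - 0.3752i)|0⟩ + (0.3899 + 0.5345i)|1⟩

Ry(1.224) = [[cos(θ/2), −sin(θ/2)], [sin(θ/2), cos(θ/2)]]; θ = 1.224, cos(θ/2) ≈ 0.818501, sin(θ/2) ≈ 0.574506.
With a = amp(|0⟩) = 0.7554 and b = amp(|1⟩) = (-0.0538 + 0.653i):
new amp(|0⟩) = (0.818501)·a + (-0.574506)·b = (0.6492 - 0.3752i)
new amp(|1⟩) = (0.574506)·a + (0.818501)·b = (0.3899 + 0.5345i)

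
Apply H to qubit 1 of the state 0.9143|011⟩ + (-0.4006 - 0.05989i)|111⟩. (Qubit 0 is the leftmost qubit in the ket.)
0.6465|001⟩ - 0.6465|011⟩ + (-0.2833 - 0.04235i)|101⟩ + (0.2833 + 0.04235i)|111⟩

H on qubit 1 mixes each pair of kets that differ only in qubit 1: amplitudes (a, b) of (|…0…⟩, |…1…⟩) become ((a + b)/√2, (a − b)/√2). Kets absent from the input have amplitude 0.
(|001⟩, |011⟩): (a, b) = (0, 0.9143) → (0.6465, -0.6465)
(|101⟩, |111⟩): (a, b) = (0, (-0.4006 - 0.05989i)) → ((-0.2833 - 0.04235i), (0.2833 + 0.04235i))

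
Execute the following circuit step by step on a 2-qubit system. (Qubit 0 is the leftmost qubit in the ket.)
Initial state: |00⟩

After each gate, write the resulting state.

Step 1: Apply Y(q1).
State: i|01⟩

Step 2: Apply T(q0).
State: i|01⟩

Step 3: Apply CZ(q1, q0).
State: i|01⟩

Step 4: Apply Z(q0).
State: i|01⟩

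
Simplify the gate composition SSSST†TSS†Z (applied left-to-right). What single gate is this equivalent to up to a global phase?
Z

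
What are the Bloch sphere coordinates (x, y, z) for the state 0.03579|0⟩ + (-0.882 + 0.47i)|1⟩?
(-0.06313, 0.03364, -0.9975)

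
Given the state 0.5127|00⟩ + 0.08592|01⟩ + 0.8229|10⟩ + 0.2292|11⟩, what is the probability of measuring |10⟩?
0.6772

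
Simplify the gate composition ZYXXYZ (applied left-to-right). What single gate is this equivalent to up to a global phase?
I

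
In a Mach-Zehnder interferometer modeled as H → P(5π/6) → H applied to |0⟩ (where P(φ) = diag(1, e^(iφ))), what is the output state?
(0.06699 + 0.25i)|0⟩ + (0.933 - 0.25i)|1⟩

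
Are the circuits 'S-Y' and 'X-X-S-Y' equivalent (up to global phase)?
Yes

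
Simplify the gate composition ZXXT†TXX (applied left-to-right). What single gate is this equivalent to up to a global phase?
Z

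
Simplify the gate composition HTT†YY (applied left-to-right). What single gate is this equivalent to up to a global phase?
H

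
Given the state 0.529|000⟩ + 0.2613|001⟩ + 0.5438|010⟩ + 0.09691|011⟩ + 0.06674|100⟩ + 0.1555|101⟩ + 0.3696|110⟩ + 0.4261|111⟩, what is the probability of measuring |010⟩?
0.2957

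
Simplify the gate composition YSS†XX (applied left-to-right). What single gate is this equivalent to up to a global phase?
Y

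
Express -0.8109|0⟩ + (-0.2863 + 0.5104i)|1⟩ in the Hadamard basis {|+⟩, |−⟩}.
(-0.7758 + 0.3609i)|+⟩ + (-0.3709 - 0.3609i)|−⟩

With |ψ⟩ = α|0⟩ + β|1⟩, the Hadamard-basis coefficients are ⟨+|ψ⟩ = (α + β)/√2 and ⟨−|ψ⟩ = (α − β)/√2.
Here α = -0.8109, β = (-0.2863 + 0.5104i): (α + β)/√2 = (-0.7758 + 0.3609i), (α − β)/√2 = (-0.3709 - 0.3609i).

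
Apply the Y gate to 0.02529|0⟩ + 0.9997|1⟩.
-0.9997i|0⟩ + 0.02529i|1⟩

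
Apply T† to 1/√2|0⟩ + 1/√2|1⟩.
1/√2|0⟩ + (1/2 - (1/2)i)|1⟩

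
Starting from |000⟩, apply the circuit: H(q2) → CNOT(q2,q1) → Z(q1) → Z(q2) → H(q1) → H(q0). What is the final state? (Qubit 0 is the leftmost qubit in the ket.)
1/√8|000⟩ + 1/√8|001⟩ + 1/√8|010⟩ - 1/√8|011⟩ + 1/√8|100⟩ + 1/√8|101⟩ + 1/√8|110⟩ - 1/√8|111⟩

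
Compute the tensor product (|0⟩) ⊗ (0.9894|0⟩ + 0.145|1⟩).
0.9894|00⟩ + 0.145|01⟩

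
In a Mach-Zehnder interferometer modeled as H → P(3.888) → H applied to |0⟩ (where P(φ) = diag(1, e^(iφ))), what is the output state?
(0.1329 - 0.3395i)|0⟩ + (0.8671 + 0.3395i)|1⟩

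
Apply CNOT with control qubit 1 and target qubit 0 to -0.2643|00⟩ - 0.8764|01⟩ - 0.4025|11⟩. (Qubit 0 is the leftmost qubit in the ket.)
-0.2643|00⟩ - 0.4025|01⟩ - 0.8764|11⟩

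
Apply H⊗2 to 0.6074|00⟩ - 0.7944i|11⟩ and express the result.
(0.3037 - 0.3972i)|00⟩ + (0.3037 + 0.3972i)|01⟩ + (0.3037 + 0.3972i)|10⟩ + (0.3037 - 0.3972i)|11⟩

H⊗2 gives amp(|y⟩) = (1/2) Σ_x (−1)^(x·y) amp(|x⟩), where x·y is the number of positions in which both x and y have a 1.
|00⟩: (0.6074 - 0.7944i)/2 = (0.3037 - 0.3972i)
|01⟩: (0.6074 + 0.7944i)/2 = (0.3037 + 0.3972i)
|10⟩: (0.6074 + 0.7944i)/2 = (0.3037 + 0.3972i)
|11⟩: (0.6074 - 0.7944i)/2 = (0.3037 - 0.3972i)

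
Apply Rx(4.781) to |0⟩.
-0.7309|0⟩ - 0.6824i|1⟩

Rx(4.781) = [[cos(θ/2), −i·sin(θ/2)], [−i·sin(θ/2), cos(θ/2)]]; θ = 4.781, cos(θ/2) ≈ -0.730944, sin(θ/2) ≈ 0.682438.
With a = amp(|0⟩) = 1 and b = amp(|1⟩) = 0:
new amp(|0⟩) = (-0.730944)·a + (-0.682438i)·b = -0.7309
new amp(|1⟩) = (-0.682438i)·a + (-0.730944)·b = -0.6824i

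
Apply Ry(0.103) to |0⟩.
0.9987|0⟩ + 0.05148|1⟩

Ry(0.103) = [[cos(θ/2), −sin(θ/2)], [sin(θ/2), cos(θ/2)]]; θ = 0.103, cos(θ/2) ≈ 0.998674, sin(θ/2) ≈ 0.0514772.
With a = amp(|0⟩) = 1 and b = amp(|1⟩) = 0:
new amp(|0⟩) = (0.998674)·a + (-0.0514772)·b = 0.9987
new amp(|1⟩) = (0.0514772)·a + (0.998674)·b = 0.05148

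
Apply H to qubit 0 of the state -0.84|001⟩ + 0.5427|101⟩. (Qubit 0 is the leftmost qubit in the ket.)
-0.2102|001⟩ - 0.9777|101⟩

H on qubit 0 mixes each pair of kets that differ only in qubit 0: amplitudes (a, b) of (|…0…⟩, |…1…⟩) become ((a + b)/√2, (a − b)/√2). Kets absent from the input have amplitude 0.
(|001⟩, |101⟩): (a, b) = (-0.84, 0.5427) → (-0.2102, -0.9777)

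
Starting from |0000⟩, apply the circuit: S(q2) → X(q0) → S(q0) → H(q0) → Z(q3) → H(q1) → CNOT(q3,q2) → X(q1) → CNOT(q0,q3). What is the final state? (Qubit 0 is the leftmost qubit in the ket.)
(1/2)i|0000⟩ + (1/2)i|0100⟩ - (1/2)i|1001⟩ - (1/2)i|1101⟩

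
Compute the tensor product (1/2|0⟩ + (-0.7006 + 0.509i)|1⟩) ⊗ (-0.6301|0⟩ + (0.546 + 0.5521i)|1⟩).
-0.3151|00⟩ + (0.273 + 0.2761i)|01⟩ + (0.4414 - 0.3207i)|10⟩ + (-0.6635 - 0.1089i)|11⟩

amp(|b₁b₂…⟩) = product of the factor amplitudes for bits b₁, b₂, …; only kets whose every factor amplitude is nonzero survive.
|00⟩: (1/2)(-0.6301) = -0.3151
|01⟩: (1/2)(0.546 + 0.5521i) = (0.273 + 0.2761i)
|10⟩: (-0.7006 + 0.509i)(-0.6301) = (0.4414 - 0.3207i)
|11⟩: (-0.7006 + 0.509i)(0.546 + 0.5521i) = (-0.6635 - 0.1089i)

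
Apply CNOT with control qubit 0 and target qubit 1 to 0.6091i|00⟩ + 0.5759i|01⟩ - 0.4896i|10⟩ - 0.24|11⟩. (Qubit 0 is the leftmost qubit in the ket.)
0.6091i|00⟩ + 0.5759i|01⟩ - 0.24|10⟩ - 0.4896i|11⟩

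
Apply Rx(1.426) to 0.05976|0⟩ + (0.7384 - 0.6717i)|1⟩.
(-0.3942 - 0.483i)|0⟩ + (0.5585 - 0.5472i)|1⟩

Rx(1.426) = [[cos(θ/2), −i·sin(θ/2)], [−i·sin(θ/2), cos(θ/2)]]; θ = 1.426, cos(θ/2) ≈ 0.756403, sin(θ/2) ≈ 0.654106.
With a = amp(|0⟩) = 0.05976 and b = amp(|1⟩) = (0.7384 - 0.6717i):
new amp(|0⟩) = (0.756403)·a + (-0.654106i)·b = (-0.3942 - 0.483i)
new amp(|1⟩) = (-0.654106i)·a + (0.756403)·b = (0.5585 - 0.5472i)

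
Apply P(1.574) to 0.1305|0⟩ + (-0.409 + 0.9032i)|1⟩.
0.1305|0⟩ + (-0.9019 - 0.4119i)|1⟩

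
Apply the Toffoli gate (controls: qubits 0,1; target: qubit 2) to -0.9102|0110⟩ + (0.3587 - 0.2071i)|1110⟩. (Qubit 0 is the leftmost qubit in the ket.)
-0.9102|0110⟩ + (0.3587 - 0.2071i)|1100⟩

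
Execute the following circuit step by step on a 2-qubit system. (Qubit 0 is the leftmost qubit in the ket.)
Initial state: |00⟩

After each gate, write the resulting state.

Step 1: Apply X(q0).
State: |10⟩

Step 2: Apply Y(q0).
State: -i|00⟩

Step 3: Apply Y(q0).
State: |10⟩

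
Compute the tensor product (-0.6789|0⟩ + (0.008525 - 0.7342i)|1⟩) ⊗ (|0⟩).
-0.6789|00⟩ + (0.008525 - 0.7342i)|10⟩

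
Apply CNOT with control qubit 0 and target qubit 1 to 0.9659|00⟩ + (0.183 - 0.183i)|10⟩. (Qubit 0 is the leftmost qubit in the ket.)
0.9659|00⟩ + (0.183 - 0.183i)|11⟩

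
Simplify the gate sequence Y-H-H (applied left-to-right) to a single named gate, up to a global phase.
Y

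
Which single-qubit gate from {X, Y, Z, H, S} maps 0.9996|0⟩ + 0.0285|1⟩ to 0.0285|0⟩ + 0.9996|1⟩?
X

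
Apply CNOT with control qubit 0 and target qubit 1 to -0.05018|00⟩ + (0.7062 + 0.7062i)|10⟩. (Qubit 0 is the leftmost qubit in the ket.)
-0.05018|00⟩ + (0.7062 + 0.7062i)|11⟩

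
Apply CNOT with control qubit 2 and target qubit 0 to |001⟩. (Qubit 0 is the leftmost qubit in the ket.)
|101⟩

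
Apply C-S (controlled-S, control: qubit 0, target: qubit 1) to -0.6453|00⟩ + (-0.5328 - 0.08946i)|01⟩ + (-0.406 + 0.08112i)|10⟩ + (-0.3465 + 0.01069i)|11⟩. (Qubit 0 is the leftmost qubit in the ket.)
-0.6453|00⟩ + (-0.5328 - 0.08946i)|01⟩ + (-0.406 + 0.08112i)|10⟩ + (-0.01069 - 0.3465i)|11⟩

C-S leaves the control-|0⟩ kets |00⟩, |01⟩ unchanged and applies S to qubit 1 on the control-|1⟩ pair (|10⟩, |11⟩).
S = [[1, 0], [0, i]].
With a = amp(|10⟩) = (-0.406 + 0.08112i) and b = amp(|11⟩) = (-0.3465 + 0.01069i):
new amp(|10⟩) = (1)·a = (-0.406 + 0.08112i)
new amp(|11⟩) = (i)·b = (-0.01069 - 0.3465i)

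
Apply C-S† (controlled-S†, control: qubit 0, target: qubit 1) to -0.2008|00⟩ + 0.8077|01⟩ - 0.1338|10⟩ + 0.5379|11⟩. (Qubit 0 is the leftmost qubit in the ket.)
-0.2008|00⟩ + 0.8077|01⟩ - 0.1338|10⟩ - 0.5379i|11⟩

C-S† leaves the control-|0⟩ kets |00⟩, |01⟩ unchanged and applies S† to qubit 1 on the control-|1⟩ pair (|10⟩, |11⟩).
S† = [[1, 0], [0, -i]].
With a = amp(|10⟩) = -0.1338 and b = amp(|11⟩) = 0.5379:
new amp(|10⟩) = (1)·a = -0.1338
new amp(|11⟩) = (-i)·b = -0.5379i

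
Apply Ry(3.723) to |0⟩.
-0.2866|0⟩ + 0.958|1⟩

Ry(3.723) = [[cos(θ/2), −sin(θ/2)], [sin(θ/2), cos(θ/2)]]; θ = 3.723, cos(θ/2) ≈ -0.286626, sin(θ/2) ≈ 0.958042.
With a = amp(|0⟩) = 1 and b = amp(|1⟩) = 0:
new amp(|0⟩) = (-0.286626)·a + (-0.958042)·b = -0.2866
new amp(|1⟩) = (0.958042)·a + (-0.286626)·b = 0.958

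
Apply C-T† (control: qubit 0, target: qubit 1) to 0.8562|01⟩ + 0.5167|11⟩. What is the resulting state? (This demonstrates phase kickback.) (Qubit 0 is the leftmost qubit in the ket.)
0.8562|01⟩ + (0.3654 - 0.3654i)|11⟩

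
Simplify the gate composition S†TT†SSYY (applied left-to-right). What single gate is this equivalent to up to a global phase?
S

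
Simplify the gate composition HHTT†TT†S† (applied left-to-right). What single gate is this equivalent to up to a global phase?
S†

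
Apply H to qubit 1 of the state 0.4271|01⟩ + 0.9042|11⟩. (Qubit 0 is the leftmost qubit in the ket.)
0.302|00⟩ - 0.302|01⟩ + 0.6394|10⟩ - 0.6394|11⟩

H on qubit 1 mixes each pair of kets that differ only in qubit 1: amplitudes (a, b) of (|…0…⟩, |…1…⟩) become ((a + b)/√2, (a − b)/√2). Kets absent from the input have amplitude 0.
(|00⟩, |01⟩): (a, b) = (0, 0.4271) → (0.302, -0.302)
(|10⟩, |11⟩): (a, b) = (0, 0.9042) → (0.6394, -0.6394)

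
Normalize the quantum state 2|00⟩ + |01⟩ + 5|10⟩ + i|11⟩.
0.3592|00⟩ + 0.1796|01⟩ + 0.898|10⟩ + 0.1796i|11⟩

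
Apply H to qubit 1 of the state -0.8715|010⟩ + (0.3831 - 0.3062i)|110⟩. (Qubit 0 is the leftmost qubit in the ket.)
-0.6162|000⟩ + 0.6162|010⟩ + (0.2709 - 0.2165i)|100⟩ + (-0.2709 + 0.2165i)|110⟩

H on qubit 1 mixes each pair of kets that differ only in qubit 1: amplitudes (a, b) of (|…0…⟩, |…1…⟩) become ((a + b)/√2, (a − b)/√2). Kets absent from the input have amplitude 0.
(|000⟩, |010⟩): (a, b) = (0, -0.8715) → (-0.6162, 0.6162)
(|100⟩, |110⟩): (a, b) = (0, (0.3831 - 0.3062i)) → ((0.2709 - 0.2165i), (-0.2709 + 0.2165i))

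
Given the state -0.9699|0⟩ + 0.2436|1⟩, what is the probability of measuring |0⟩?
0.9407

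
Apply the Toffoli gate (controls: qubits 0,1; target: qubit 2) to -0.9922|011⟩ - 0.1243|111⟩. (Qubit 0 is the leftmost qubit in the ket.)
-0.9922|011⟩ - 0.1243|110⟩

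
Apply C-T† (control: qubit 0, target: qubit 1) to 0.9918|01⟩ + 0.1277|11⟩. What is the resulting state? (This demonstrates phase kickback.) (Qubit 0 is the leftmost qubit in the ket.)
0.9918|01⟩ + (0.0903 - 0.0903i)|11⟩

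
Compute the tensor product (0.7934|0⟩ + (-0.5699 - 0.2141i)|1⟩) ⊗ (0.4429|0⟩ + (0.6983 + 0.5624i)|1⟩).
0.3514|00⟩ + (0.554 + 0.4462i)|01⟩ + (-0.2524 - 0.09482i)|10⟩ + (-0.2776 - 0.47i)|11⟩

amp(|b₁b₂…⟩) = product of the factor amplitudes for bits b₁, b₂, …; only kets whose every factor amplitude is nonzero survive.
|00⟩: (0.7934)(0.4429) = 0.3514
|01⟩: (0.7934)(0.6983 + 0.5624i) = (0.554 + 0.4462i)
|10⟩: (-0.5699 - 0.2141i)(0.4429) = (-0.2524 - 0.09482i)
|11⟩: (-0.5699 - 0.2141i)(0.6983 + 0.5624i) = (-0.2776 - 0.47i)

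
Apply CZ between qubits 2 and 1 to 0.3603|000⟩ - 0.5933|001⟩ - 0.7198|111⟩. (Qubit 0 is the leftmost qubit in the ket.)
0.3603|000⟩ - 0.5933|001⟩ + 0.7198|111⟩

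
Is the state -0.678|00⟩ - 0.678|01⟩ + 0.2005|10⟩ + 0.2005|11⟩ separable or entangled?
Separable

Writing the state as a|00⟩ + b|01⟩ + c|10⟩ + d|11⟩, it is a product state iff ad − bc = 0.
Here (a, b, c, d) = (-0.678, -0.678, 0.2005, 0.2005): ad − bc = (-0.678)(0.2005) − (-0.678)(0.2005) = 0, so the state is separable.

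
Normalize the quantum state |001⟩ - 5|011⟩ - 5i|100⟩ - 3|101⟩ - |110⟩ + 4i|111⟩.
0.114|001⟩ - 0.5698|011⟩ - 0.5698i|100⟩ - 0.3419|101⟩ - 0.114|110⟩ + 0.4558i|111⟩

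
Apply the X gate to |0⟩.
|1⟩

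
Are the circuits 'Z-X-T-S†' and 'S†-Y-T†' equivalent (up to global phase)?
No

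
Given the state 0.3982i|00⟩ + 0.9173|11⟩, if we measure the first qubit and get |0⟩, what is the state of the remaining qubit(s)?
i|0⟩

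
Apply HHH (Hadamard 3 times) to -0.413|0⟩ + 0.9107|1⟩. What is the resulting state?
0.3519|0⟩ - 0.936|1⟩

H² = I, so H^3 = H: a single Hadamard. With (a, b) = (-0.413, 0.9107), H gives ((a + b)/√2, (a − b)/√2) = (0.3519, -0.936).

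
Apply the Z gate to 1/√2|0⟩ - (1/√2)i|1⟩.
1/√2|0⟩ + (1/√2)i|1⟩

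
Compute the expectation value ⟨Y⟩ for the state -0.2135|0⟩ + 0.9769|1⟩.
0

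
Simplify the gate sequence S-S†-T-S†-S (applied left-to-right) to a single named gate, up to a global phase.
T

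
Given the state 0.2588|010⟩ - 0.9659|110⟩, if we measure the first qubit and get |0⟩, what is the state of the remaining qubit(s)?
|10⟩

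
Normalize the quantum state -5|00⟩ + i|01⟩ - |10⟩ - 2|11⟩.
-0.898|00⟩ + 0.1796i|01⟩ - 0.1796|10⟩ - 0.3592|11⟩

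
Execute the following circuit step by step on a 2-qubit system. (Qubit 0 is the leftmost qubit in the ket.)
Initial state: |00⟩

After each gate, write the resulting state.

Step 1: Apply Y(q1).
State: i|01⟩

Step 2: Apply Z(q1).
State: -i|01⟩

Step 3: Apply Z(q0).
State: -i|01⟩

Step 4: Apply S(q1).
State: |01⟩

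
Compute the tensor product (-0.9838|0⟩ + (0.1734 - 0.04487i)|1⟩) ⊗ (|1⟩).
-0.9838|01⟩ + (0.1734 - 0.04487i)|11⟩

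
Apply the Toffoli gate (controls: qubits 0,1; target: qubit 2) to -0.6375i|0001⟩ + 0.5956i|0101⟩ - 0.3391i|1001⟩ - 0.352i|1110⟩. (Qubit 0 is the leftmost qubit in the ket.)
-0.6375i|0001⟩ + 0.5956i|0101⟩ - 0.3391i|1001⟩ - 0.352i|1100⟩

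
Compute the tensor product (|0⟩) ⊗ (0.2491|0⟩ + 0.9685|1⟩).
0.2491|00⟩ + 0.9685|01⟩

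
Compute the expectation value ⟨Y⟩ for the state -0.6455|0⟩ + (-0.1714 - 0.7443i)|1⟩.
0.9609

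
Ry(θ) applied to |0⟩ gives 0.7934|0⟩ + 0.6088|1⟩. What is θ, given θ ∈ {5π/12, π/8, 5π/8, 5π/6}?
5π/12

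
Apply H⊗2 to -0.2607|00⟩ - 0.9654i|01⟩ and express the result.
(-0.1304 - 0.4827i)|00⟩ + (-0.1304 + 0.4827i)|01⟩ + (-0.1304 - 0.4827i)|10⟩ + (-0.1304 + 0.4827i)|11⟩

H⊗2 gives amp(|y⟩) = (1/2) Σ_x (−1)^(x·y) amp(|x⟩), where x·y is the number of positions in which both x and y have a 1.
|00⟩: (-0.2607 - 0.9654i)/2 = (-0.1304 - 0.4827i)
|01⟩: (-0.2607 + 0.9654i)/2 = (-0.1304 + 0.4827i)
|10⟩: (-0.2607 - 0.9654i)/2 = (-0.1304 - 0.4827i)
|11⟩: (-0.2607 + 0.9654i)/2 = (-0.1304 + 0.4827i)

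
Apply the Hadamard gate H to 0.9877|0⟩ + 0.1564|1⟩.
0.809|0⟩ + 0.5878|1⟩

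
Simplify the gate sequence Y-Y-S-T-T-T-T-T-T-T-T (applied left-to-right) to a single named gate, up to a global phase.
S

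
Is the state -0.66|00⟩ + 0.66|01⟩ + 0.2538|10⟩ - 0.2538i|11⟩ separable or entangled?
Entangled

Writing the state as a|00⟩ + b|01⟩ + c|10⟩ + d|11⟩, it is a product state iff ad − bc = 0.
Here (a, b, c, d) = (-0.66, 0.66, 0.2538, -0.2538i): ad − bc = (-0.66)(-0.2538i) − (0.66)(0.2538) = (-0.1675 + 0.1675i) ≠ 0, so the state is entangled.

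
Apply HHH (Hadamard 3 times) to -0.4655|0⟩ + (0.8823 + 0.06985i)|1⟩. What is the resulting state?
(0.2947 + 0.04939i)|0⟩ + (-0.953 - 0.04939i)|1⟩

H² = I, so H^3 = H: a single Hadamard. With (a, b) = (-0.4655, (0.8823 + 0.06985i)), H gives ((a + b)/√2, (a − b)/√2) = ((0.2947 + 0.04939i), (-0.953 - 0.04939i)).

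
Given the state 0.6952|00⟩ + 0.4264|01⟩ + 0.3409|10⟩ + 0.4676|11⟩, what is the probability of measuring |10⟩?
0.1162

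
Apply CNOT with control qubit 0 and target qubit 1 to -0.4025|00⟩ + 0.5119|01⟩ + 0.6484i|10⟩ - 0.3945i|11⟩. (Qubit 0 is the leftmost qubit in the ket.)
-0.4025|00⟩ + 0.5119|01⟩ - 0.3945i|10⟩ + 0.6484i|11⟩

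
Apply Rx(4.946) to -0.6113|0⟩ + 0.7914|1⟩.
(0.4797 - 0.4906i)|0⟩ + (-0.621 + 0.3789i)|1⟩

Rx(4.946) = [[cos(θ/2), −i·sin(θ/2)], [−i·sin(θ/2), cos(θ/2)]]; θ = 4.946, cos(θ/2) ≈ -0.784695, sin(θ/2) ≈ 0.619882.
With a = amp(|0⟩) = -0.6113 and b = amp(|1⟩) = 0.7914:
new amp(|0⟩) = (-0.784695)·a + (-0.619882i)·b = (0.4797 - 0.4906i)
new amp(|1⟩) = (-0.619882i)·a + (-0.784695)·b = (-0.621 + 0.3789i)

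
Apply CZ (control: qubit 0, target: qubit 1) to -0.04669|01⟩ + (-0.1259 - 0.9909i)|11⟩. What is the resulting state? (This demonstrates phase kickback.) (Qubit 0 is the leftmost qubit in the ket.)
-0.04669|01⟩ + (0.1259 + 0.9909i)|11⟩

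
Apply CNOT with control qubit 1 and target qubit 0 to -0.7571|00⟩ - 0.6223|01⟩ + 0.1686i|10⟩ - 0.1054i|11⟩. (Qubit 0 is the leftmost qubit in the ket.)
-0.7571|00⟩ - 0.1054i|01⟩ + 0.1686i|10⟩ - 0.6223|11⟩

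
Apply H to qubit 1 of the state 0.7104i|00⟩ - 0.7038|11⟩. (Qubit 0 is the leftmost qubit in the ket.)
0.5023i|00⟩ + 0.5023i|01⟩ - 0.4977|10⟩ + 0.4977|11⟩

H on qubit 1 mixes each pair of kets that differ only in qubit 1: amplitudes (a, b) of (|…0…⟩, |…1…⟩) become ((a + b)/√2, (a − b)/√2). Kets absent from the input have amplitude 0.
(|00⟩, |01⟩): (a, b) = (0.7104i, 0) → (0.5023i, 0.5023i)
(|10⟩, |11⟩): (a, b) = (0, -0.7038) → (-0.4977, 0.4977)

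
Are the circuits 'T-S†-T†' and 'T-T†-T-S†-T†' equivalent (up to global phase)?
Yes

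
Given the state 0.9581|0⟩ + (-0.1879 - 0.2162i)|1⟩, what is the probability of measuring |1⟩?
0.08205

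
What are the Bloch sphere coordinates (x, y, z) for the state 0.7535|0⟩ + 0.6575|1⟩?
(0.9909, 0, 0.1355)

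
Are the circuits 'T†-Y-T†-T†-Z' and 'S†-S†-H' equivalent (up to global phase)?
No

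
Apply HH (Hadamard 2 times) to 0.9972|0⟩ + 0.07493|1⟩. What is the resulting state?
0.9972|0⟩ + 0.07493|1⟩

H² = I, so an even number of Hadamards cancels: H^2 = I and the state is unchanged.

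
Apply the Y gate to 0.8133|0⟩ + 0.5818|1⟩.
-0.5818i|0⟩ + 0.8133i|1⟩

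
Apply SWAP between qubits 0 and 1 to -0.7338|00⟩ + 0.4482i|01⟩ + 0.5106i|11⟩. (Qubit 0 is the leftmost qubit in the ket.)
-0.7338|00⟩ + 0.4482i|10⟩ + 0.5106i|11⟩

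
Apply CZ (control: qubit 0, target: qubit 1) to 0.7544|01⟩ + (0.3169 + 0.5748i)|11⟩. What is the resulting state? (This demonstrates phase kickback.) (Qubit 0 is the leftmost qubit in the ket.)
0.7544|01⟩ + (-0.3169 - 0.5748i)|11⟩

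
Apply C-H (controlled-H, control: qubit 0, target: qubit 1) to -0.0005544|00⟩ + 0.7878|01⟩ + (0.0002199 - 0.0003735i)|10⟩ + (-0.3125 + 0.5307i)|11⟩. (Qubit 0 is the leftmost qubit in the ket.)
-0.0005544|00⟩ + 0.7878|01⟩ + (-0.2208 + 0.375i)|10⟩ + (0.2211 - 0.3755i)|11⟩

C-H leaves the control-|0⟩ kets |00⟩, |01⟩ unchanged and applies H to qubit 1 on the control-|1⟩ pair (|10⟩, |11⟩).
H = [[1/√2, 1/√2], [1/√2, -1/√2]].
With a = amp(|10⟩) = (0.0002199 - 0.0003735i) and b = amp(|11⟩) = (-0.3125 + 0.5307i):
new amp(|10⟩) = (1/√2)·a + (1/√2)·b = (-0.2208 + 0.375i)
new amp(|11⟩) = (1/√2)·a + (-1/√2)·b = (0.2211 - 0.3755i)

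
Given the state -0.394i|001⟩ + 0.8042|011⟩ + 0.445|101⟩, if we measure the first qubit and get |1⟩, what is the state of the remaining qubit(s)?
|01⟩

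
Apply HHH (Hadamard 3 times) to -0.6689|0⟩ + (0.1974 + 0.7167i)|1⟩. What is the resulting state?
(-0.3334 + 0.5068i)|0⟩ + (-0.6126 - 0.5068i)|1⟩

H² = I, so H^3 = H: a single Hadamard. With (a, b) = (-0.6689, (0.1974 + 0.7167i)), H gives ((a + b)/√2, (a − b)/√2) = ((-0.3334 + 0.5068i), (-0.6126 - 0.5068i)).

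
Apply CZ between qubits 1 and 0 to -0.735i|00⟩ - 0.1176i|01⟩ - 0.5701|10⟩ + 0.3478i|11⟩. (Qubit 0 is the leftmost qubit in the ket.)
-0.735i|00⟩ - 0.1176i|01⟩ - 0.5701|10⟩ - 0.3478i|11⟩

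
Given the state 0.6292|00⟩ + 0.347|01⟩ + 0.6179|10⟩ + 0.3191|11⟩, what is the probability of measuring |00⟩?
0.3959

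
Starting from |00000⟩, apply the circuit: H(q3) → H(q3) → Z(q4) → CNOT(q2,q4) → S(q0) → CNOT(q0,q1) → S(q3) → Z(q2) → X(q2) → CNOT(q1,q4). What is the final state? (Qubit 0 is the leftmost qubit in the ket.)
|00100⟩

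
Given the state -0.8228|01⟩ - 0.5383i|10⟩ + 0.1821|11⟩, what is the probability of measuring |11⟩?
0.03316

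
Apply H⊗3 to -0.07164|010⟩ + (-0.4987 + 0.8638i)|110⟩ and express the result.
(-0.2016 + 0.3054i)|000⟩ + (-0.2016 + 0.3054i)|001⟩ + (0.2016 - 0.3054i)|010⟩ + (0.2016 - 0.3054i)|011⟩ + (0.151 - 0.3054i)|100⟩ + (0.151 - 0.3054i)|101⟩ + (-0.151 + 0.3054i)|110⟩ + (-0.151 + 0.3054i)|111⟩

H⊗3 gives amp(|y⟩) = (1/2√2) Σ_x (−1)^(x·y) amp(|x⟩), where x·y is the number of positions in which both x and y have a 1.
|000⟩: (-0.07164 + (-0.4987 + 0.8638i))/(2√2) = (-0.2016 + 0.3054i)
|001⟩: (-0.07164 + (-0.4987 + 0.8638i))/(2√2) = (-0.2016 + 0.3054i)
|010⟩: (0.07164 - (-0.4987 + 0.8638i))/(2√2) = (0.2016 - 0.3054i)
|011⟩: (0.07164 - (-0.4987 + 0.8638i))/(2√2) = (0.2016 - 0.3054i)
|100⟩: (-0.07164 - (-0.4987 + 0.8638i))/(2√2) = (0.151 - 0.3054i)
|101⟩: (-0.07164 - (-0.4987 + 0.8638i))/(2√2) = (0.151 - 0.3054i)
|110⟩: (0.07164 + (-0.4987 + 0.8638i))/(2√2) = (-0.151 + 0.3054i)
|111⟩: (0.07164 + (-0.4987 + 0.8638i))/(2√2) = (-0.151 + 0.3054i)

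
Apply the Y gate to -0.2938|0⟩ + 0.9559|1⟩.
-0.9559i|0⟩ - 0.2938i|1⟩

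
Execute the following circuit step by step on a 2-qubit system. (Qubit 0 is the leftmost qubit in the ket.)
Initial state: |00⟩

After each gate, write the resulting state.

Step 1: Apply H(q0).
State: 1/√2|00⟩ + 1/√2|10⟩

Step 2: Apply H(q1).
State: 1/2|00⟩ + 1/2|01⟩ + 1/2|10⟩ + 1/2|11⟩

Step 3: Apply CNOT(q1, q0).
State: 1/2|00⟩ + 1/2|01⟩ + 1/2|10⟩ + 1/2|11⟩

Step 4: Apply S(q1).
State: 1/2|00⟩ + (1/2)i|01⟩ + 1/2|10⟩ + (1/2)i|11⟩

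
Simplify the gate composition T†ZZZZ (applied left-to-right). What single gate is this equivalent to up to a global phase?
T†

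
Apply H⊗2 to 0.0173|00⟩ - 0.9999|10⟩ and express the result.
-0.4913|00⟩ - 0.4913|01⟩ + 0.5086|10⟩ + 0.5086|11⟩

H⊗2 gives amp(|y⟩) = (1/2) Σ_x (−1)^(x·y) amp(|x⟩), where x·y is the number of positions in which both x and y have a 1.
|00⟩: (0.0173 - 0.9999)/2 = -0.4913
|01⟩: (0.0173 - 0.9999)/2 = -0.4913
|10⟩: (0.0173 + 0.9999)/2 = 0.5086
|11⟩: (0.0173 + 0.9999)/2 = 0.5086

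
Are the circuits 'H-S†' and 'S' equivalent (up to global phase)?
No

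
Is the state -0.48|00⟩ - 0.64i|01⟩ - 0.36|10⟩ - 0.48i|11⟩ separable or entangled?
Separable

Writing the state as a|00⟩ + b|01⟩ + c|10⟩ + d|11⟩, it is a product state iff ad − bc = 0.
Here (a, b, c, d) = (-0.48, -0.64i, -0.36, -0.48i): ad − bc = (-0.48)(-0.48i) − (-0.64i)(-0.36) = 0, so the state is separable.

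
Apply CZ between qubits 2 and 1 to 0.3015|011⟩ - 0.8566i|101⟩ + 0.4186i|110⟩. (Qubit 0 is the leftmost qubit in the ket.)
-0.3015|011⟩ - 0.8566i|101⟩ + 0.4186i|110⟩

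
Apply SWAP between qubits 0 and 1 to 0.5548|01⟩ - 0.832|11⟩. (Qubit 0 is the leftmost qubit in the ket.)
0.5548|10⟩ - 0.832|11⟩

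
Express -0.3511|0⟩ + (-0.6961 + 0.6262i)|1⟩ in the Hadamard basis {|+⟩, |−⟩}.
(-0.7405 + 0.4428i)|+⟩ + (0.244 - 0.4428i)|−⟩

With |ψ⟩ = α|0⟩ + β|1⟩, the Hadamard-basis coefficients are ⟨+|ψ⟩ = (α + β)/√2 and ⟨−|ψ⟩ = (α − β)/√2.
Here α = -0.3511, β = (-0.6961 + 0.6262i): (α + β)/√2 = (-0.7405 + 0.4428i), (α − β)/√2 = (0.244 - 0.4428i).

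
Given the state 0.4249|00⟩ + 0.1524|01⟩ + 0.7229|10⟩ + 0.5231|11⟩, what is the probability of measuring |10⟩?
0.5226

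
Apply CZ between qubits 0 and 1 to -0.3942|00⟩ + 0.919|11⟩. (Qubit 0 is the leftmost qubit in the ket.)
-0.3942|00⟩ - 0.919|11⟩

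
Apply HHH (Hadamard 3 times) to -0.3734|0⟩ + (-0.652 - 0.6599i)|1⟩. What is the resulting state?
(-0.7251 - 0.4666i)|0⟩ + (0.197 + 0.4666i)|1⟩

H² = I, so H^3 = H: a single Hadamard. With (a, b) = (-0.3734, (-0.652 - 0.6599i)), H gives ((a + b)/√2, (a − b)/√2) = ((-0.7251 - 0.4666i), (0.197 + 0.4666i)).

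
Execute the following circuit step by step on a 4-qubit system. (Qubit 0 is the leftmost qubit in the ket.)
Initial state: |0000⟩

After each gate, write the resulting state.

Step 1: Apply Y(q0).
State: i|1000⟩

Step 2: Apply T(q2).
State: i|1000⟩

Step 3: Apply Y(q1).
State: -|1100⟩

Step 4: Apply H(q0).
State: -1/√2|0100⟩ + 1/√2|1100⟩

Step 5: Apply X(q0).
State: 1/√2|0100⟩ - 1/√2|1100⟩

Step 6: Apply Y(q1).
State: -(1/√2)i|0000⟩ + (1/√2)i|1000⟩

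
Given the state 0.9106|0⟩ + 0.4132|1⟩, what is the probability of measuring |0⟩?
0.8292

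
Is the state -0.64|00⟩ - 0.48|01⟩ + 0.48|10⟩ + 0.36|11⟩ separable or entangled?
Separable

Writing the state as a|00⟩ + b|01⟩ + c|10⟩ + d|11⟩, it is a product state iff ad − bc = 0.
Here (a, b, c, d) = (-0.64, -0.48, 0.48, 0.36): ad − bc = (-0.64)(0.36) − (-0.48)(0.48) = 0, so the state is separable.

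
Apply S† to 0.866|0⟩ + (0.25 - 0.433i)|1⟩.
0.866|0⟩ + (-0.433 - 0.25i)|1⟩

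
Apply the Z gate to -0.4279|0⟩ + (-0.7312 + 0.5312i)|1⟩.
-0.4279|0⟩ + (0.7312 - 0.5312i)|1⟩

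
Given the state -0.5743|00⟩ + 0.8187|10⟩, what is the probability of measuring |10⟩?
0.6703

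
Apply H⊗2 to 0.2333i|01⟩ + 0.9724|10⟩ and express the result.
(0.4862 + 0.1167i)|00⟩ + (0.4862 - 0.1167i)|01⟩ + (-0.4862 + 0.1167i)|10⟩ + (-0.4862 - 0.1167i)|11⟩

H⊗2 gives amp(|y⟩) = (1/2) Σ_x (−1)^(x·y) amp(|x⟩), where x·y is the number of positions in which both x and y have a 1.
|00⟩: (0.2333i + 0.9724)/2 = (0.4862 + 0.1167i)
|01⟩: (-0.2333i + 0.9724)/2 = (0.4862 - 0.1167i)
|10⟩: (0.2333i - 0.9724)/2 = (-0.4862 + 0.1167i)
|11⟩: (-0.2333i - 0.9724)/2 = (-0.4862 - 0.1167i)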